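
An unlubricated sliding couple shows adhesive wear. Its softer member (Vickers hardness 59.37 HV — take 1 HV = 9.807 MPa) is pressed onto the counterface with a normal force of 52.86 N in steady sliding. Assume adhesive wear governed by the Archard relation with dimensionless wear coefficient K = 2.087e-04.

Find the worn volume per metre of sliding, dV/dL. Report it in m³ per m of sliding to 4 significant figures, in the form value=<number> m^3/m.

value=1.895e-11 m^3/m

Intermediates appear rounded, and the algebra holds full precision. Rounded just once, at 4 significant figures.
Convert: Hardness H = 59.37 HV × 9.807 MPa/HV = 582.2 MPa = 5.822e+08 Pa.
SI base units throughout: W = 52.86 N, H = 5.822e+08 Pa, K = 2.087e-04.
The wear rate dV/dL = K·W/H (independent of L): 2.087e-04 · 52.86 / 5.822e+08 = 1.895e-11 m³/m.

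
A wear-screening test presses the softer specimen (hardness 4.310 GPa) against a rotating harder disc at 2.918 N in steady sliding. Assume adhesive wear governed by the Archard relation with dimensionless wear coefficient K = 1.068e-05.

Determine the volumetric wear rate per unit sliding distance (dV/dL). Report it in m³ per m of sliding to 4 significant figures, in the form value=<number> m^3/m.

Printed values are rounded — the algebra keeps exact precision; a lone final rounding: 4 significant figures.
Hardness H = 4.310 GPa = 4.310e+09 Pa.
SI base units throughout: W = 2.918 N, H = 4.310e+09 Pa, K = 1.068e-05.
Rate of wear dV/dL = K·W/H, per unit distance: 1.068e-05 · 2.918 / 4.310e+09 = 7.231e-15 m³/m.

value=7.231e-15 m^3/m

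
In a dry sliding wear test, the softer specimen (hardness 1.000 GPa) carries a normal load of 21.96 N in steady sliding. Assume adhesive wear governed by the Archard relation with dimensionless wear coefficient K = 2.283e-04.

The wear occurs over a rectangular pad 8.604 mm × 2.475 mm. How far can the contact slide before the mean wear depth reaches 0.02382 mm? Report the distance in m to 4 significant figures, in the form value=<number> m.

Every step runs at exact precision. Intermediate values are displayed rounded; rounded just once: 4 significant digits.
Hardness H = 1.000 GPa = 1.000e+09 Pa.
Pad sides 8.604 mm × 2.475 mm = 0.008604 m × 0.002475 m. Contact area A = 0.008604 m × 0.002475 m = 2.129e-05 m².
Depth limit h_lim = 0.02382 mm = 2.382e-05 m.
SI base units throughout: W = 21.96 N, H = 1.000e+09 Pa, K = 2.283e-04.
At the depth limit, V_lim = h_lim·A = 2.382e-05 · 2.129e-05 = 5.072e-10 m³.
So the life L = V_lim·H/(K·W) = 5.072e-10 · 1.000e+09 / (2.283e-04 · 21.96) = 101.2 m.

value=101.2 m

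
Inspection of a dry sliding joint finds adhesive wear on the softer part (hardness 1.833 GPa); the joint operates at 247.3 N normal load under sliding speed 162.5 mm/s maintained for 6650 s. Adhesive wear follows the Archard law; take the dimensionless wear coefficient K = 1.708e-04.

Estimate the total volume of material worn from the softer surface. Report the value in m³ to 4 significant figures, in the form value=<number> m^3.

All arithmetic runs at full precision; the intermediates are printed rounded; one final rounding to 4 significant digits.
Sliding speed v = 162.5 mm/s = 0.1625 m/s. Total distance L = v·t = 0.1625 m/s × 6650 s = 1081 m.
Hardness H = 1.833 GPa = 1.833e+09 Pa.
Restated in SI base units: W = 247.3 N, H = 1.833e+09 Pa, K = 1.708e-04.
Volume removed: V = K·W·L/H = 1.708e-04 · 247.3 · 1081 / 1.833e+09 = 2.490e-08 m³.

value=2.490e-08 m^3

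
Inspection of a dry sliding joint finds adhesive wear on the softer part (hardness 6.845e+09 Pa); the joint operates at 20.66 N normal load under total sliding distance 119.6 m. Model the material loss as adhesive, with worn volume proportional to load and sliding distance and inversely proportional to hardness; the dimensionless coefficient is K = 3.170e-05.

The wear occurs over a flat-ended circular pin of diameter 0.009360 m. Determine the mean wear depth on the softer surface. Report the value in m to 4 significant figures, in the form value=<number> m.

value=1.663e-07 m

The algebra holds full float precision. Quoted intermediates are rounded. Rounded once at the end, at four significant figures.
Contact area A = π·d²/4 = π·(0.009360 m)²/4 = 6.881e-05 m².
SI base units throughout: W = 20.66 N, H = 6.845e+09 Pa, K = 3.170e-05.
By Archard's law, V = K·W·L/H = 3.170e-05 · 20.66 · 119.6 / 6.845e+09 = 1.144e-11 m³.
Average depth h = V/A = 1.144e-11 / 6.881e-05 = 1.663e-07 m.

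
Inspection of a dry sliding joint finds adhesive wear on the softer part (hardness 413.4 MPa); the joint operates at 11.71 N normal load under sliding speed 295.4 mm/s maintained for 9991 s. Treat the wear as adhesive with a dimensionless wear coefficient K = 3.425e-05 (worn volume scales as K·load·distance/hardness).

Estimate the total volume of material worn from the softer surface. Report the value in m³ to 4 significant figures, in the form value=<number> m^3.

Printed values are rounded — all working math maintains full float precision; a lone final rounding: 4 significant digits.
Convert: Sliding speed v = 295.4 mm/s = 0.2954 m/s. Path length L = v·t = 0.2954 m/s × 9991 s = 2951 m.
Convert: Hardness H = 413.4 MPa = 4.134e+08 Pa.
Collected in SI base units: W = 11.71 N, H = 4.134e+08 Pa, K = 3.425e-05.
Worn volume V = K·W·L/H = 3.425e-05 · 11.71 · 2951 / 4.134e+08 = 2.863e-09 m³.

value=2.863e-09 m^3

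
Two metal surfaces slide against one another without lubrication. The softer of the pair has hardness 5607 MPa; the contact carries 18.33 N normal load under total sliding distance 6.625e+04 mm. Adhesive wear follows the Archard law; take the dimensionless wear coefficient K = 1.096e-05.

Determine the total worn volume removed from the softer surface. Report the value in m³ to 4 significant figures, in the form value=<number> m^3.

All arithmetic holds exact precision, and the intermediates appear rounded; rounded once at the end: four significant digits.
Convert: Path length L = 6.625e+04 mm = 66.25 m.
Convert: Hardness H = 5607 MPa = 5.607e+09 Pa.
In SI base units: W = 18.33 N, H = 5.607e+09 Pa, K = 1.096e-05.
Archard relation: V = K·W·L/H = 1.096e-05 · 18.33 · 66.25 / 5.607e+09 = 2.374e-12 m³.

value=2.374e-12 m^3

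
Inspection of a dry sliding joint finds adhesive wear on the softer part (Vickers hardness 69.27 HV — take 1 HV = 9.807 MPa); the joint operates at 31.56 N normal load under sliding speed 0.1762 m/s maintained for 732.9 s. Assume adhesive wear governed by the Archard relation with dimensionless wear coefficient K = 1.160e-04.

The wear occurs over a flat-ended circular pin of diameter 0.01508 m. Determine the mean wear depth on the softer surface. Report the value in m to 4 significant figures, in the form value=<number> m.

The computation holds full float precision — intermediates appear rounded; rounded once at the end to four significant figures.
Path length L = v·t = 0.1762 m/s × 732.9 s = 129.1 m.
Hardness H = 69.27 HV × 9.807 MPa/HV = 679.3 MPa = 6.793e+08 Pa.
Contact area A = π·d²/4 = π·(0.01508 m)²/4 = 1.786e-04 m².
In SI base units, W = 31.56 N, H = 6.793e+08 Pa, K = 1.160e-04.
Apply Archard: V = K·W·L/H = 1.160e-04 · 31.56 · 129.1 / 6.793e+08 = 6.959e-10 m³.
Depth h = V/A = 6.959e-10 / 1.786e-04 = 3.896e-06 m.

value=3.896e-06 m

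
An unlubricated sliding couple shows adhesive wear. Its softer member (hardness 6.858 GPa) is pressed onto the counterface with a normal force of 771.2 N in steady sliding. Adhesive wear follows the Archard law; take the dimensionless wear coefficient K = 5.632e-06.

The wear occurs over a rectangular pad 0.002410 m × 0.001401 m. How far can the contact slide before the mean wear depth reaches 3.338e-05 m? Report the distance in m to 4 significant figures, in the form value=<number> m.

All arithmetic keeps exact precision; intermediate values appear rounded; rounded once at the end, at four significant digits.
Convert: Hardness H = 6.858 GPa = 6.858e+09 Pa.
Convert: Contact area A = 0.002410 m × 0.001401 m = 3.376e-06 m².
As SI base values: W = 771.2 N, H = 6.858e+09 Pa, K = 5.632e-06.
Limit volume V_lim = h_lim·A = 3.338e-05 · 3.376e-06 = 1.127e-10 m³.
Sliding life L = V_lim·H/(K·W) = 1.127e-10 · 6.858e+09 / (5.632e-06 · 771.2) = 178.0 m.

value=178.0 m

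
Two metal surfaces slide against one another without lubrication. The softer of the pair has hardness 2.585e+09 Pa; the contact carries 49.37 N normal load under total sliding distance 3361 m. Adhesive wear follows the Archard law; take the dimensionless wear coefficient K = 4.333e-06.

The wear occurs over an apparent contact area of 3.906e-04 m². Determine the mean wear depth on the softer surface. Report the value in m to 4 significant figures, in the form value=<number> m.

Intermediate values are printed rounded. Every step holds exact precision, and rounded once at the end to four significant figures.
SI base units throughout: W = 49.37 N, H = 2.585e+09 Pa, K = 4.333e-06.
Apply Archard: V = K·W·L/H = 4.333e-06 · 49.37 · 3361 / 2.585e+09 = 2.781e-10 m³.
Depth of wear h = V/A = 2.781e-10 / 3.906e-04 = 7.121e-07 m.

value=7.121e-07 m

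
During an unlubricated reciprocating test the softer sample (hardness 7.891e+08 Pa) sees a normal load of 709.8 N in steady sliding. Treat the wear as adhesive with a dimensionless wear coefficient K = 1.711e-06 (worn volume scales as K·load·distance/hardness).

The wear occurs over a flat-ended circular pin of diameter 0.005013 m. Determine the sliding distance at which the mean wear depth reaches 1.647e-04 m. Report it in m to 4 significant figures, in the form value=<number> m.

Intermediates are printed rounded — all working math keeps exact precision. Rounded once at the end: 4 significant digits.
Convert: Contact area A = π·d²/4 = π·(0.005013 m)²/4 = 1.974e-05 m².
Expressed in SI base units: W = 709.8 N, H = 7.891e+08 Pa, K = 1.711e-06.
Limit volume V_lim = h_lim·A = 1.647e-04 · 1.974e-05 = 3.251e-09 m³.
Life L = V_lim·H/(K·W) = 3.251e-09 · 7.891e+08 / (1.711e-06 · 709.8) = 2112 m.

value=2112 m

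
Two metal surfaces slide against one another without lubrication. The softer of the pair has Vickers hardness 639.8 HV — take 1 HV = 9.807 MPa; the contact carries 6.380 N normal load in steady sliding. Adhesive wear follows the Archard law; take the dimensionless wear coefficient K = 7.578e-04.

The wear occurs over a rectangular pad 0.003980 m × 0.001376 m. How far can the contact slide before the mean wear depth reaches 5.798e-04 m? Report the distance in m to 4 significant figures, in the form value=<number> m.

value=4121 m

The computation runs at exact precision — intermediate values appear rounded — rounded just once: 4 significant digits.
Convert: Hardness H = 639.8 HV × 9.807 MPa/HV = 6275 MPa = 6.275e+09 Pa.
Convert: Contact area A = 0.003980 m × 0.001376 m = 5.476e-06 m².
SI base units throughout: W = 6.380 N, H = 6.275e+09 Pa, K = 7.578e-04.
Wearable volume V_lim = h_lim·A = 5.798e-04 · 5.476e-06 = 3.175e-09 m³.
Inverting, life L = V_lim·H/(K·W) = 3.175e-09 · 6.275e+09 / (7.578e-04 · 6.380) = 4121 m.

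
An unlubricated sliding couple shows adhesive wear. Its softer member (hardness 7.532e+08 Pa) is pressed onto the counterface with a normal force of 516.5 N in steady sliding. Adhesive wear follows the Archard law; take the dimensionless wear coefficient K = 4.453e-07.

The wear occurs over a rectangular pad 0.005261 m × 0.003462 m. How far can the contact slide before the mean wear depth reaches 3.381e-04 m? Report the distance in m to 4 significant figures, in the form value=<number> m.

value=2.017e+04 m

The computation holds full precision — the intermediates are displayed rounded. Rounded once at the end: 4 significant figures.
Convert: Contact area A = 0.005261 m × 0.003462 m = 1.821e-05 m².
Restated in SI base units: W = 516.5 N, H = 7.532e+08 Pa, K = 4.453e-07.
Volume at the limit: V_lim = h_lim·A = 3.381e-04 · 1.821e-05 = 6.158e-09 m³.
Sliding life L = V_lim·H/(K·W) = 6.158e-09 · 7.532e+08 / (4.453e-07 · 516.5) = 2.017e+04 m.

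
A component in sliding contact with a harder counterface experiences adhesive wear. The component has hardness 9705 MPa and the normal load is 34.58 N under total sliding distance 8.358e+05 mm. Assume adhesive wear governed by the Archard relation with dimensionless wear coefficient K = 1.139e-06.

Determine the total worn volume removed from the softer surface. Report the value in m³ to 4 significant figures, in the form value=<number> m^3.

All working math keeps full float precision — shown intermediates are rounded, and a single final rounding to 4 significant figures.
Convert: Path length L = 8.358e+05 mm = 835.8 m.
Convert: Hardness H = 9705 MPa = 9.705e+09 Pa.
Restated in SI base units: W = 34.58 N, H = 9.705e+09 Pa, K = 1.139e-06.
Apply Archard: V = K·W·L/H = 1.139e-06 · 34.58 · 835.8 / 9.705e+09 = 3.392e-12 m³.

value=3.392e-12 m^3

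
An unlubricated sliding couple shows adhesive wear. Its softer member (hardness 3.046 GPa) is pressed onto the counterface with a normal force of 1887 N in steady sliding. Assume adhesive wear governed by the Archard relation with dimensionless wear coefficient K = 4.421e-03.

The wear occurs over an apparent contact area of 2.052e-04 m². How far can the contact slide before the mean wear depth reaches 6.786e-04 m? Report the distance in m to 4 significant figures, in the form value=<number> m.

Shown intermediates are rounded; all arithmetic runs at full precision. Rounded just once: four significant figures.
Convert: Hardness H = 3.046 GPa = 3.046e+09 Pa.
Working in SI base units: W = 1887 N, H = 3.046e+09 Pa, K = 4.421e-03.
At the depth limit, V_lim = h_lim·A = 6.786e-04 · 2.052e-04 = 1.392e-07 m³.
Life L = V_lim·H/(K·W) = 1.392e-07 · 3.046e+09 / (4.421e-03 · 1887) = 50.84 m.

value=50.84 m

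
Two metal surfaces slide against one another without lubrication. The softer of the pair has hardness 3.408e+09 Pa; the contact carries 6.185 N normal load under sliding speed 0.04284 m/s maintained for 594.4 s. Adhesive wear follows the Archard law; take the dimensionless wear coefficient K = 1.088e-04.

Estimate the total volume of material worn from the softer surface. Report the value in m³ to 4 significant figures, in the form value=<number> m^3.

value=5.028e-12 m^3

Shown intermediates are rounded — every step keeps exact precision, and one last rounding: 4 significant figures.
The distance L = v·t = 0.04284 m/s × 594.4 s = 25.46 m.
Working in SI base units: W = 6.185 N, H = 3.408e+09 Pa, K = 1.088e-04.
Archard relation: V = K·W·L/H = 1.088e-04 · 6.185 · 25.46 / 3.408e+09 = 5.028e-12 m³.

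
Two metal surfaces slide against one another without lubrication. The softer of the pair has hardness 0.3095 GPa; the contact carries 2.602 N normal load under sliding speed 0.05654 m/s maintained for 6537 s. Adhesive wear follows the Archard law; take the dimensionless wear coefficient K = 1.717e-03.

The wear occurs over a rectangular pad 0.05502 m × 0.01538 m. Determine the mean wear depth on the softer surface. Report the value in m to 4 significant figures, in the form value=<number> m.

Intermediates are printed rounded. The algebra runs at exact precision, and rounded just once to four significant figures.
Convert: Path length L = v·t = 0.05654 m/s × 6537 s = 369.6 m.
Convert: Hardness H = 0.3095 GPa = 3.095e+08 Pa.
Convert: Contact area A = 0.05502 m × 0.01538 m = 8.462e-04 m².
In SI base units, W = 2.602 N, H = 3.095e+08 Pa, K = 1.717e-03.
Volume removed: V = K·W·L/H = 1.717e-03 · 2.602 · 369.6 / 3.095e+08 = 5.335e-09 m³.
Average depth h = V/A = 5.335e-09 / 8.462e-04 = 6.305e-06 m.

value=6.305e-06 m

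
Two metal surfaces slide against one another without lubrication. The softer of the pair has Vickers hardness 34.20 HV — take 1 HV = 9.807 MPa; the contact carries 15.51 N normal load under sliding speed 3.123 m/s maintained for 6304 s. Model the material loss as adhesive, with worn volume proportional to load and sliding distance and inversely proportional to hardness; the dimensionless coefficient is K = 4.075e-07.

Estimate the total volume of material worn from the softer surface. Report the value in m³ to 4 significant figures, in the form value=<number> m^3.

All working math maintains full float precision — the intermediates are shown rounded, and one last rounding to 4 significant digits.
Path length L = v·t = 3.123 m/s × 6304 s = 1.969e+04 m.
Hardness H = 34.20 HV × 9.807 MPa/HV = 335.4 MPa = 3.354e+08 Pa.
In SI base units, W = 15.51 N, H = 3.354e+08 Pa, K = 4.075e-07.
Worn volume V = K·W·L/H = 4.075e-07 · 15.51 · 1.969e+04 / 3.354e+08 = 3.710e-10 m³.

value=3.710e-10 m^3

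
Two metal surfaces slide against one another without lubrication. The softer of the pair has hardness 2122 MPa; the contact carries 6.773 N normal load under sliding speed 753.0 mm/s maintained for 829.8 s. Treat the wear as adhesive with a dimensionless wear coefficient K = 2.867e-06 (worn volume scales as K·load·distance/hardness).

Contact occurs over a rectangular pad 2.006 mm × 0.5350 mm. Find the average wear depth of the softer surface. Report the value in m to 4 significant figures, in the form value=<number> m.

value=5.328e-06 m

Intermediates are printed rounded, and all working math maintains full precision — a single final rounding, at 4 significant digits.
Sliding speed v = 753.0 mm/s = 0.7530 m/s. Path length L = v·t = 0.7530 m/s × 829.8 s = 624.8 m.
Hardness H = 2122 MPa = 2.122e+09 Pa.
Pad sides 2.006 mm × 0.5350 mm = 2.006e-03 m × 5.350e-04 m. Contact area A = 2.006e-03 m × 5.350e-04 m = 1.073e-06 m².
As SI base values: W = 6.773 N, H = 2.122e+09 Pa, K = 2.867e-06.
Volume removed: V = K·W·L/H = 2.867e-06 · 6.773 · 624.8 / 2.122e+09 = 5.718e-12 m³.
Depth of wear h = V/A = 5.718e-12 / 1.073e-06 = 5.328e-06 m.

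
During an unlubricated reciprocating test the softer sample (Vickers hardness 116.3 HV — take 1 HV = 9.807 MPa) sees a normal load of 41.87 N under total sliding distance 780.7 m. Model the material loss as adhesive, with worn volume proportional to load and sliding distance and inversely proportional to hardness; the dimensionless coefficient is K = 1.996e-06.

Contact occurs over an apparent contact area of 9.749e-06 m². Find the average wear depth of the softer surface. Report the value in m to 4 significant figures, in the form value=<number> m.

The computation carries exact precision. The intermediates appear rounded — rounded once at the end, at four significant digits.
Convert: Hardness H = 116.3 HV × 9.807 MPa/HV = 1141 MPa = 1.141e+09 Pa.
In SI base units: W = 41.87 N, H = 1.141e+09 Pa, K = 1.996e-06.
Archard relation: V = K·W·L/H = 1.996e-06 · 41.87 · 780.7 / 1.141e+09 = 5.720e-11 m³.
Depth h = V/A = 5.720e-11 / 9.749e-06 = 5.868e-06 m.

value=5.868e-06 m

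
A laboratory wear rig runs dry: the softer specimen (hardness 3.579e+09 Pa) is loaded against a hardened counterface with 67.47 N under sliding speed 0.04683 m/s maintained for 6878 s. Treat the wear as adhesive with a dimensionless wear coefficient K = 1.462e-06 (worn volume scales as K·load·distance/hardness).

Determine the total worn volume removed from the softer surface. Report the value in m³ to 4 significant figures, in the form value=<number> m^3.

Displayed values are rounded — every step carries full precision — rounded once at the end, at 4 significant figures.
Convert: Path length L = v·t = 0.04683 m/s × 6878 s = 322.1 m.
As SI base values: W = 67.47 N, H = 3.579e+09 Pa, K = 1.462e-06.
Worn volume V = K·W·L/H = 1.462e-06 · 67.47 · 322.1 / 3.579e+09 = 8.877e-12 m³.

value=8.877e-12 m^3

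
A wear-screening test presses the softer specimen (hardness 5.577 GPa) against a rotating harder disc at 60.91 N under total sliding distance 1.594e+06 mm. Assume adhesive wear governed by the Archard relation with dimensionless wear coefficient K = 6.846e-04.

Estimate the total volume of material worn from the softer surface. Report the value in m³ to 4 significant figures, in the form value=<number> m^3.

value=1.192e-08 m^3

Each operation holds full float precision. Intermediates are printed rounded — a single final rounding, at 4 significant figures.
Convert: Distance covered L = 1.594e+06 mm = 1594 m.
Convert: Hardness H = 5.577 GPa = 5.577e+09 Pa.
Expressed in SI base units: W = 60.91 N, H = 5.577e+09 Pa, K = 6.846e-04.
Archard volume V = K·W·L/H = 6.846e-04 · 60.91 · 1594 / 5.577e+09 = 1.192e-08 m³.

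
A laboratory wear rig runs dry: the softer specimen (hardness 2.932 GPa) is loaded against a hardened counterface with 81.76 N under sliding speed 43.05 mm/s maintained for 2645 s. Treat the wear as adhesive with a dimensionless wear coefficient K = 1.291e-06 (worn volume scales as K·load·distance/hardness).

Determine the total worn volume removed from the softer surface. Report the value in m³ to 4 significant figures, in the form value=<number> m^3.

Each operation keeps exact precision, and the intermediates are printed rounded; rounded just once: 4 significant digits.
Convert: Sliding speed v = 43.05 mm/s = 0.04305 m/s. Distance L = v·t = 0.04305 m/s × 2645 s = 113.9 m.
Convert: Hardness H = 2.932 GPa = 2.932e+09 Pa.
Restated in SI base units: W = 81.76 N, H = 2.932e+09 Pa, K = 1.291e-06.
Archard volume V = K·W·L/H = 1.291e-06 · 81.76 · 113.9 / 2.932e+09 = 4.099e-12 m³.

value=4.099e-12 m^3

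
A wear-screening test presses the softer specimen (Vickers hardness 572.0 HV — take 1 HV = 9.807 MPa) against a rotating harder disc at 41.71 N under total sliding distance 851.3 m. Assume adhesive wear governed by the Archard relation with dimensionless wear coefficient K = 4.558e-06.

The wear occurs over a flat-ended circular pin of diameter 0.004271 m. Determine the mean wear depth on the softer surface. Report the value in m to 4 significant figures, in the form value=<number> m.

Printed values are rounded, and each operation runs at full float precision, and one last rounding to four significant figures.
Convert: Hardness H = 572.0 HV × 9.807 MPa/HV = 5610 MPa = 5.610e+09 Pa.
Convert: Contact area A = π·d²/4 = π·(0.004271 m)²/4 = 1.433e-05 m².
In SI base units, W = 41.71 N, H = 5.610e+09 Pa, K = 4.558e-06.
Apply Archard: V = K·W·L/H = 4.558e-06 · 41.71 · 851.3 / 5.610e+09 = 2.885e-11 m³.
Average depth h = V/A = 2.885e-11 / 1.433e-05 = 2.014e-06 m.

value=2.014e-06 m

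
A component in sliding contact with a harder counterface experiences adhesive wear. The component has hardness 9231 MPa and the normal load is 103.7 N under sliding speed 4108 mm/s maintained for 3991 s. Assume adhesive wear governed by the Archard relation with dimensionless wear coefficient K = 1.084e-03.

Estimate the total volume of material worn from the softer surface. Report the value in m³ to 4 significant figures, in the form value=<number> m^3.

Shown intermediates are rounded — all arithmetic maintains full precision — one last rounding: 4 significant figures.
Convert: Sliding speed v = 4108 mm/s = 4.108 m/s. Distance covered L = v·t = 4.108 m/s × 3991 s = 1.640e+04 m.
Convert: Hardness H = 9231 MPa = 9.231e+09 Pa.
Collected in SI base units: W = 103.7 N, H = 9.231e+09 Pa, K = 1.084e-03.
Wear volume V = K·W·L/H = 1.084e-03 · 103.7 · 1.640e+04 / 9.231e+09 = 1.997e-07 m³.

value=1.997e-07 m^3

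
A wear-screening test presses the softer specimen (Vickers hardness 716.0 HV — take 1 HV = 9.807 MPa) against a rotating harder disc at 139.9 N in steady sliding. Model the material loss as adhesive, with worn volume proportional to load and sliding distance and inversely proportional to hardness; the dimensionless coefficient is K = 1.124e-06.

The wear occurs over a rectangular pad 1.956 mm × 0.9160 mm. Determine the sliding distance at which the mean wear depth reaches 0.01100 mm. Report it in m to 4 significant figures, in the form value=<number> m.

value=880.1 m

Shown intermediates are rounded; each operation maintains full precision; one last rounding: four significant digits.
Hardness H = 716.0 HV × 9.807 MPa/HV = 7022 MPa = 7.022e+09 Pa.
Pad sides 1.956 mm × 0.9160 mm = 1.956e-03 m × 9.160e-04 m. Contact area A = 1.956e-03 m × 9.160e-04 m = 1.792e-06 m².
Depth limit h_lim = 0.01100 mm = 1.100e-05 m.
Working in SI base units: W = 139.9 N, H = 7.022e+09 Pa, K = 1.124e-06.
Permissible volume V_lim = h_lim·A = 1.100e-05 · 1.792e-06 = 1.971e-11 m³.
So the life L = V_lim·H/(K·W) = 1.971e-11 · 7.022e+09 / (1.124e-06 · 139.9) = 880.1 m.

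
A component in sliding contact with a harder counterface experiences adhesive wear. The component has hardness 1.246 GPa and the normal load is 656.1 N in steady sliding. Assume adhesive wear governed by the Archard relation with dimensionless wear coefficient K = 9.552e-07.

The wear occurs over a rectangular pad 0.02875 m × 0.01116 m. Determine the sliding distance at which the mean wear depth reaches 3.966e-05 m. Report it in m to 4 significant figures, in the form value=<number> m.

The algebra holds full precision — intermediates appear rounded. Rounded once at the end to 4 significant figures.
Convert: Hardness H = 1.246 GPa = 1.246e+09 Pa.
Convert: Contact area A = 0.02875 m × 0.01116 m = 3.209e-04 m².
Collected in SI base units: W = 656.1 N, H = 1.246e+09 Pa, K = 9.552e-07.
Permissible volume V_lim = h_lim·A = 3.966e-05 · 3.209e-04 = 1.272e-08 m³.
Thus life L = V_lim·H/(K·W) = 1.272e-08 · 1.246e+09 / (9.552e-07 · 656.1) = 2.530e+04 m.

value=2.530e+04 m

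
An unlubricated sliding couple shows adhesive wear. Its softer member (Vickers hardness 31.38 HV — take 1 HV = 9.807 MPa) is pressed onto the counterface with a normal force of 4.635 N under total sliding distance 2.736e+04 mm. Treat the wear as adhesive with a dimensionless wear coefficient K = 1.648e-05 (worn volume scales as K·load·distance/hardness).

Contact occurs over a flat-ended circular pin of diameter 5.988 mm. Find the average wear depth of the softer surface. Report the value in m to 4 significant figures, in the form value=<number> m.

value=2.411e-07 m

The computation runs at full float precision; the intermediates are printed rounded — a lone final rounding to four significant figures.
Path length L = 2.736e+04 mm = 27.36 m.
Hardness H = 31.38 HV × 9.807 MPa/HV = 307.7 MPa = 3.077e+08 Pa.
Pin diameter d = 5.988 mm = 0.005988 m. Contact area A = π·d²/4 = π·(0.005988 m)²/4 = 2.816e-05 m².
As SI base values: W = 4.635 N, H = 3.077e+08 Pa, K = 1.648e-05.
The Archard volume V = K·W·L/H = 1.648e-05 · 4.635 · 27.36 / 3.077e+08 = 6.791e-12 m³.
Mean wear depth h = V/A = 6.791e-12 / 2.816e-05 = 2.411e-07 m.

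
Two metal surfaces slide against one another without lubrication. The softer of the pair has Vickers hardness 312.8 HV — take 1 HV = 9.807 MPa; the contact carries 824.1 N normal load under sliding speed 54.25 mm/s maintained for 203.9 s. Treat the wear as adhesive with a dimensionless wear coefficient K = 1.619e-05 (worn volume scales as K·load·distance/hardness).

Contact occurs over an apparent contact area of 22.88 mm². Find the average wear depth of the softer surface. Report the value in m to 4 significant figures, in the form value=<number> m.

value=2.103e-06 m

The intermediates are printed rounded, and all working math keeps exact precision; a lone final rounding to 4 significant figures.
Sliding speed v = 54.25 mm/s = 0.05425 m/s. The distance L = v·t = 0.05425 m/s × 203.9 s = 11.06 m.
Hardness H = 312.8 HV × 9.807 MPa/HV = 3068 MPa = 3.068e+09 Pa.
Contact area A = 22.88 mm² = 2.288e-05 m².
Working in SI base units: W = 824.1 N, H = 3.068e+09 Pa, K = 1.619e-05.
Worn volume V = K·W·L/H = 1.619e-05 · 824.1 · 11.06 / 3.068e+09 = 4.811e-11 m³.
Depth h = V/A = 4.811e-11 / 2.288e-05 = 2.103e-06 m.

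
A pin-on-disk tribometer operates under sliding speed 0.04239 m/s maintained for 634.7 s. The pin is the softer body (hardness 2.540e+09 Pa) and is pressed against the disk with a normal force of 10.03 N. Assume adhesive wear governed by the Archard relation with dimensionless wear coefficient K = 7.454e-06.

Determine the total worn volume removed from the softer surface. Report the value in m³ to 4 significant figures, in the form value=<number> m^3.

Intermediates appear rounded — each operation runs at full precision — one last rounding to four significant figures.
Convert: Distance covered L = v·t = 0.04239 m/s × 634.7 s = 26.90 m.
Restated in SI base units: W = 10.03 N, H = 2.540e+09 Pa, K = 7.454e-06.
Worn volume V = K·W·L/H = 7.454e-06 · 10.03 · 26.90 / 2.540e+09 = 7.919e-13 m³.

value=7.919e-13 m^3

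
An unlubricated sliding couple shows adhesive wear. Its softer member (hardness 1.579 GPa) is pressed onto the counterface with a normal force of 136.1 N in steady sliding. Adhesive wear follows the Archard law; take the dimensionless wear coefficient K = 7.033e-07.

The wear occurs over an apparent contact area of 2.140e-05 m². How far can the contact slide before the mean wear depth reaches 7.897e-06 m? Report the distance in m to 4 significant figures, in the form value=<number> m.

value=2788 m

The algebra maintains exact precision — intermediates are displayed rounded, and a single final rounding to 4 significant figures.
Hardness H = 1.579 GPa = 1.579e+09 Pa.
SI base units throughout: W = 136.1 N, H = 1.579e+09 Pa, K = 7.033e-07.
Permissible volume V_lim = h_lim·A = 7.897e-06 · 2.140e-05 = 1.690e-10 m³.
Life L = V_lim·H/(K·W) = 1.690e-10 · 1.579e+09 / (7.033e-07 · 136.1) = 2788 m.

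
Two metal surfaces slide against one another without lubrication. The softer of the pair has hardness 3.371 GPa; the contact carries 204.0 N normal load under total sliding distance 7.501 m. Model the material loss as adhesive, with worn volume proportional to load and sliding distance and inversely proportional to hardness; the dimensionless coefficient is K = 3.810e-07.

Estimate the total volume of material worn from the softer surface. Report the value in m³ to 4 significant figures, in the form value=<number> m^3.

value=1.729e-13 m^3

The intermediates appear rounded, and all arithmetic runs at exact precision. Rounded once at the end, at four significant figures.
Hardness H = 3.371 GPa = 3.371e+09 Pa.
Collected in SI base units: W = 204.0 N, H = 3.371e+09 Pa, K = 3.810e-07.
Volume removed: V = K·W·L/H = 3.810e-07 · 204.0 · 7.501 / 3.371e+09 = 1.729e-13 m³.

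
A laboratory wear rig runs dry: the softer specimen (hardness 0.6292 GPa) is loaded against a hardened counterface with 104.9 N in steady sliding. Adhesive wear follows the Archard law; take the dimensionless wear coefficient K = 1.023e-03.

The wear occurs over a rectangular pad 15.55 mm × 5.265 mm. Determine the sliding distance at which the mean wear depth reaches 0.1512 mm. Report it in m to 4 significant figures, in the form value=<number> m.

value=72.58 m

Displayed values are rounded, and all arithmetic keeps full precision, and one last rounding to 4 significant figures.
Hardness H = 0.6292 GPa = 6.292e+08 Pa.
Pad sides 15.55 mm × 5.265 mm = 0.01555 m × 0.005265 m. Contact area A = 0.01555 m × 0.005265 m = 8.187e-05 m².
Depth limit h_lim = 0.1512 mm = 1.512e-04 m.
Restated in SI base units: W = 104.9 N, H = 6.292e+08 Pa, K = 1.023e-03.
Permissible volume V_lim = h_lim·A = 1.512e-04 · 8.187e-05 = 1.238e-08 m³.
Life L = V_lim·H/(K·W) = 1.238e-08 · 6.292e+08 / (1.023e-03 · 104.9) = 72.58 m.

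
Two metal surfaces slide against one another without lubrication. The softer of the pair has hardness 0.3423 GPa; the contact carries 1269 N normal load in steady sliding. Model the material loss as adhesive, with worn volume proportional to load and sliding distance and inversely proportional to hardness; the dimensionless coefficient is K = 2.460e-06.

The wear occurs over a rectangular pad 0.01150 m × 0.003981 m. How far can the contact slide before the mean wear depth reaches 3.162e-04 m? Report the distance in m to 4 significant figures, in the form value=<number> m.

The algebra carries full precision. The intermediates are printed rounded — one last rounding, at four significant digits.
Hardness H = 0.3423 GPa = 3.423e+08 Pa.
Contact area A = 0.01150 m × 0.003981 m = 4.578e-05 m².
SI base units throughout: W = 1269 N, H = 3.423e+08 Pa, K = 2.460e-06.
Allowed volume V_lim = h_lim·A = 3.162e-04 · 4.578e-05 = 1.448e-08 m³.
So the life L = V_lim·H/(K·W) = 1.448e-08 · 3.423e+08 / (2.460e-06 · 1269) = 1587 m.

value=1587 m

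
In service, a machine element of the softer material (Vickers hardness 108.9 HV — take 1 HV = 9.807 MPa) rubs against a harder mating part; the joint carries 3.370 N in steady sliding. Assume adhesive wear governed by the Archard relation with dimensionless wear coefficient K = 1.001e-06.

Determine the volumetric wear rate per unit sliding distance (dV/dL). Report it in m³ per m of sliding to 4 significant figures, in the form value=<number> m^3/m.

value=3.159e-15 m^3/m

Displayed values are rounded, and each operation keeps full float precision — a single final rounding to four significant digits.
Convert: Hardness H = 108.9 HV × 9.807 MPa/HV = 1068 MPa = 1.068e+09 Pa.
Restated in SI base units: W = 3.370 N, H = 1.068e+09 Pa, K = 1.001e-06.
Rate of wear dV/dL = K·W/H — distance-free: 1.001e-06 · 3.370 / 1.068e+09 = 3.159e-15 m³/m.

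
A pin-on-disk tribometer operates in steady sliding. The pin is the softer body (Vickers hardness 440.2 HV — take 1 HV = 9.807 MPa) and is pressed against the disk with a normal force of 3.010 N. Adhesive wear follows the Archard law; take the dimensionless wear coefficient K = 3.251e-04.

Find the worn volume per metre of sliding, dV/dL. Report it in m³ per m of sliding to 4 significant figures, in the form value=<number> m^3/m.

value=2.267e-13 m^3/m

Intermediates are shown rounded; the computation keeps full float precision — one final rounding to 4 significant figures.
Convert: Hardness H = 440.2 HV × 9.807 MPa/HV = 4317 MPa = 4.317e+09 Pa.
Working in SI base units: W = 3.010 N, H = 4.317e+09 Pa, K = 3.251e-04.
Rate of wear dV/dL = K·W/H, so: 3.251e-04 · 3.010 / 4.317e+09 = 2.267e-13 m³/m.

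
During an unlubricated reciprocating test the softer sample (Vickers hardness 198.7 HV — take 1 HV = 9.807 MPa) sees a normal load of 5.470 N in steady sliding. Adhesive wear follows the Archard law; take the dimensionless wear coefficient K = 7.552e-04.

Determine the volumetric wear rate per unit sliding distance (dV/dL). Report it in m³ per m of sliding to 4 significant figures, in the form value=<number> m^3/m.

The computation holds exact precision, and intermediate values are displayed rounded; a single final rounding, at 4 significant figures.
Hardness H = 198.7 HV × 9.807 MPa/HV = 1949 MPa = 1.949e+09 Pa.
Expressed in SI base units: W = 5.470 N, H = 1.949e+09 Pa, K = 7.552e-04.
Sliding wear rate dV/dL = K·W/H, per unit distance: 7.552e-04 · 5.470 / 1.949e+09 = 2.120e-12 m³/m.

value=2.120e-12 m^3/m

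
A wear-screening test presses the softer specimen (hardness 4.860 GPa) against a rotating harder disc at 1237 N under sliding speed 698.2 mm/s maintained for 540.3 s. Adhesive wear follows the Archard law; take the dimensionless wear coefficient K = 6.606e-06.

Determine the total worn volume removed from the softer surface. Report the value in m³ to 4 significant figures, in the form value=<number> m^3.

value=6.343e-10 m^3

Printed values are rounded, and the computation maintains full precision; rounded once at the end to 4 significant figures.
Sliding speed v = 698.2 mm/s = 0.6982 m/s. Sliding distance L = v·t = 0.6982 m/s × 540.3 s = 377.2 m.
Hardness H = 4.860 GPa = 4.860e+09 Pa.
Restated in SI base units: W = 1237 N, H = 4.860e+09 Pa, K = 6.606e-06.
Archard volume V = K·W·L/H = 6.606e-06 · 1237 · 377.2 / 4.860e+09 = 6.343e-10 m³.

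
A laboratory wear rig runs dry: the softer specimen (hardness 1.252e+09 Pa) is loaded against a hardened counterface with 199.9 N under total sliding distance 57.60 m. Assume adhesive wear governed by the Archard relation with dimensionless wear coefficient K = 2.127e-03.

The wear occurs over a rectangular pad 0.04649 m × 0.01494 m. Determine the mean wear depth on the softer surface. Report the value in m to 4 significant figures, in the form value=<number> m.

The algebra holds full float precision; the intermediates appear rounded, and a single final rounding to 4 significant digits.
Contact area A = 0.04649 m × 0.01494 m = 6.946e-04 m².
In SI base units, W = 199.9 N, H = 1.252e+09 Pa, K = 2.127e-03.
Archard volume V = K·W·L/H = 2.127e-03 · 199.9 · 57.60 / 1.252e+09 = 1.956e-08 m³.
Depth of wear h = V/A = 1.956e-08 / 6.946e-04 = 2.816e-05 m.

value=2.816e-05 m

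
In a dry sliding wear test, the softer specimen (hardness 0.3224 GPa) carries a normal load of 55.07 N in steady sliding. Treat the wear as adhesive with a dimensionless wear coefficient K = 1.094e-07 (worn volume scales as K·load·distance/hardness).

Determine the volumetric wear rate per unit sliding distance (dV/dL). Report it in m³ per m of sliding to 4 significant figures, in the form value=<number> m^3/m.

value=1.869e-14 m^3/m

Each operation maintains full precision, and intermediate values are shown rounded. Rounded just once to 4 significant digits.
Convert: Hardness H = 0.3224 GPa = 3.224e+08 Pa.
As SI base values: W = 55.07 N, H = 3.224e+08 Pa, K = 1.094e-07.
The wear rate dV/dL = K·W/H: 1.094e-07 · 55.07 / 3.224e+08 = 1.869e-14 m³/m.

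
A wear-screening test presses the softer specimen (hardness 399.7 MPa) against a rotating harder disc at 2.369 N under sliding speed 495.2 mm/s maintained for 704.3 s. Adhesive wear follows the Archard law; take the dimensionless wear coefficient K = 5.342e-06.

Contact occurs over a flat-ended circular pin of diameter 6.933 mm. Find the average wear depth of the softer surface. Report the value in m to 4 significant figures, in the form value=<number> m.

value=2.925e-07 m

The intermediates appear rounded — every step holds full float precision — one final rounding, at four significant figures.
Convert: Sliding speed v = 495.2 mm/s = 0.4952 m/s. Total distance L = v·t = 0.4952 m/s × 704.3 s = 348.8 m.
Convert: Hardness H = 399.7 MPa = 3.997e+08 Pa.
Convert: Pin diameter d = 6.933 mm = 0.006933 m. Contact area A = π·d²/4 = π·(0.006933 m)²/4 = 3.775e-05 m².
In SI base units, W = 2.369 N, H = 3.997e+08 Pa, K = 5.342e-06.
The Archard volume V = K·W·L/H = 5.342e-06 · 2.369 · 348.8 / 3.997e+08 = 1.104e-11 m³.
Mean depth h = V/A = 1.104e-11 / 3.775e-05 = 2.925e-07 m.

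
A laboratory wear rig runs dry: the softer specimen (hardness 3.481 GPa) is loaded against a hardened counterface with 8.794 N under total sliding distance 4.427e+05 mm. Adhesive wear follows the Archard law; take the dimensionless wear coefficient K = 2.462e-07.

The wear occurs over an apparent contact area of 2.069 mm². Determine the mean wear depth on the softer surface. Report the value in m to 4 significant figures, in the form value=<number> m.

The intermediates are displayed rounded, and the computation runs at full precision — a lone final rounding to four significant digits.
Convert: Path length L = 4.427e+05 mm = 442.7 m.
Convert: Hardness H = 3.481 GPa = 3.481e+09 Pa.
Convert: Contact area A = 2.069 mm² = 2.069e-06 m².
Collected in SI base units: W = 8.794 N, H = 3.481e+09 Pa, K = 2.462e-07.
Wear volume V = K·W·L/H = 2.462e-07 · 8.794 · 442.7 / 3.481e+09 = 2.753e-13 m³.
Mean wear depth h = V/A = 2.753e-13 / 2.069e-06 = 1.331e-07 m.

value=1.331e-07 m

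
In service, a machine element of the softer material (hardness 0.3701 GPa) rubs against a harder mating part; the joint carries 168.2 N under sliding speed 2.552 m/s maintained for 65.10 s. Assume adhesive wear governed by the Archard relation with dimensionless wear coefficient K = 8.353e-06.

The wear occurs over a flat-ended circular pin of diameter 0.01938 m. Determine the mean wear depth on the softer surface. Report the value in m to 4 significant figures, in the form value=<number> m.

Each operation keeps exact precision; intermediate values are shown rounded, and rounded once at the end, at four significant figures.
Convert: Path length L = v·t = 2.552 m/s × 65.10 s = 166.1 m.
Convert: Hardness H = 0.3701 GPa = 3.701e+08 Pa.
Convert: Contact area A = π·d²/4 = π·(0.01938 m)²/4 = 2.950e-04 m².
Restated in SI base units: W = 168.2 N, H = 3.701e+08 Pa, K = 8.353e-06.
The Archard volume V = K·W·L/H = 8.353e-06 · 168.2 · 166.1 / 3.701e+08 = 6.307e-10 m³.
Average depth h = V/A = 6.307e-10 / 2.950e-04 = 2.138e-06 m.

value=2.138e-06 m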